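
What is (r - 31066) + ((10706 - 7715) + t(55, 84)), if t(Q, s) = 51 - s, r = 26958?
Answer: -1150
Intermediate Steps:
(r - 31066) + ((10706 - 7715) + t(55, 84)) = (26958 - 31066) + ((10706 - 7715) + (51 - 1*84)) = -4108 + (2991 + (51 - 84)) = -4108 + (2991 - 33) = -4108 + 2958 = -1150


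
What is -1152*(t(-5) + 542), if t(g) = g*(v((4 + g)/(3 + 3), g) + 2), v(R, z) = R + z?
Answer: -642624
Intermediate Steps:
t(g) = g*(8/3 + 7*g/6) (t(g) = g*(((4 + g)/(3 + 3) + g) + 2) = g*(((4 + g)/6 + g) + 2) = g*(((4 + g)*(⅙) + g) + 2) = g*(((⅔ + g/6) + g) + 2) = g*((⅔ + 7*g/6) + 2) = g*(8/3 + 7*g/6))
-1152*(t(-5) + 542) = -1152*((⅙)*(-5)*(16 + 7*(-5)) + 542) = -1152*((⅙)*(-5)*(16 - 35) + 542) = -1152*((⅙)*(-5)*(-19) + 542) = -1152*(95/6 + 542) = -1152*3347/6 = -642624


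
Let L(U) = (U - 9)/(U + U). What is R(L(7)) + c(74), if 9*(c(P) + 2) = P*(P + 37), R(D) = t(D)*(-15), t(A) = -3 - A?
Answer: 20024/21 ≈ 953.52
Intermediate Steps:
L(U) = (-9 + U)/(2*U) (L(U) = (-9 + U)/((2*U)) = (-9 + U)*(1/(2*U)) = (-9 + U)/(2*U))
R(D) = 45 + 15*D (R(D) = (-3 - D)*(-15) = 45 + 15*D)
c(P) = -2 + P*(37 + P)/9 (c(P) = -2 + (P*(P + 37))/9 = -2 + (P*(37 + P))/9 = -2 + P*(37 + P)/9)
R(L(7)) + c(74) = (45 + 15*((½)*(-9 + 7)/7)) + (-2 + (⅑)*74² + (37/9)*74) = (45 + 15*((½)*(⅐)*(-2))) + (-2 + (⅑)*5476 + 2738/9) = (45 + 15*(-⅐)) + (-2 + 5476/9 + 2738/9) = (45 - 15/7) + 2732/3 = 300/7 + 2732/3 = 20024/21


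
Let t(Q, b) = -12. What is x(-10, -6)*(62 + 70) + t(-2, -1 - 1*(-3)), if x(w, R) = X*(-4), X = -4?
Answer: 2100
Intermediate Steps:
x(w, R) = 16 (x(w, R) = -4*(-4) = 16)
x(-10, -6)*(62 + 70) + t(-2, -1 - 1*(-3)) = 16*(62 + 70) - 12 = 16*132 - 12 = 2112 - 12 = 2100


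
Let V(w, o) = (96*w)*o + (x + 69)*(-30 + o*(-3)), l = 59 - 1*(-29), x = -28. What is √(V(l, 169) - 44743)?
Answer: 2*√340238 ≈ 1166.6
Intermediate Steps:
l = 88 (l = 59 + 29 = 88)
V(w, o) = -1230 - 123*o + 96*o*w (V(w, o) = (96*w)*o + (-28 + 69)*(-30 + o*(-3)) = 96*o*w + 41*(-30 - 3*o) = 96*o*w + (-1230 - 123*o) = -1230 - 123*o + 96*o*w)
√(V(l, 169) - 44743) = √((-1230 - 123*169 + 96*169*88) - 44743) = √((-1230 - 20787 + 1427712) - 44743) = √(1405695 - 44743) = √1360952 = 2*√340238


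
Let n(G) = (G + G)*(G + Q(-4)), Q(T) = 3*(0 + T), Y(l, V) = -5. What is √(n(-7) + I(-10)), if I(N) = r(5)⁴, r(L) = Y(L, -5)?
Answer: 9*√11 ≈ 29.850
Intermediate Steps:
r(L) = -5
Q(T) = 3*T
I(N) = 625 (I(N) = (-5)⁴ = 625)
n(G) = 2*G*(-12 + G) (n(G) = (G + G)*(G + 3*(-4)) = (2*G)*(G - 12) = (2*G)*(-12 + G) = 2*G*(-12 + G))
√(n(-7) + I(-10)) = √(2*(-7)*(-12 - 7) + 625) = √(2*(-7)*(-19) + 625) = √(266 + 625) = √891 = 9*√11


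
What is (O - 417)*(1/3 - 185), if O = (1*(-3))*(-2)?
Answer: 75898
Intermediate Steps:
O = 6 (O = -3*(-2) = 6)
(O - 417)*(1/3 - 185) = (6 - 417)*(1/3 - 185) = -411*(1/3 - 185) = -411*(-554/3) = 75898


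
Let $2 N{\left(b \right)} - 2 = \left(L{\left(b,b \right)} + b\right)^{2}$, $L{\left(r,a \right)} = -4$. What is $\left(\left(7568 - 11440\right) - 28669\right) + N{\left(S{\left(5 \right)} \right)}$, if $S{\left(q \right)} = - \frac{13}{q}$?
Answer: $- \frac{1625911}{50} \approx -32518.0$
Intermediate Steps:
$N{\left(b \right)} = 1 + \frac{\left(-4 + b\right)^{2}}{2}$
$\left(\left(7568 - 11440\right) - 28669\right) + N{\left(S{\left(5 \right)} \right)} = \left(\left(7568 - 11440\right) - 28669\right) + \left(1 + \frac{\left(-4 - \frac{13}{5}\right)^{2}}{2}\right) = \left(-3872 - 28669\right) + \left(1 + \frac{\left(-4 - \frac{13}{5}\right)^{2}}{2}\right) = -32541 + \left(1 + \frac{\left(- \frac{33}{5}\right)^{2}}{2}\right) = -32541 + \left(1 + \frac{1}{2} \cdot \frac{1089}{25}\right) = -32541 + \left(1 + \frac{1089}{50}\right) = -32541 + \frac{1139}{50} = - \frac{1625911}{50}$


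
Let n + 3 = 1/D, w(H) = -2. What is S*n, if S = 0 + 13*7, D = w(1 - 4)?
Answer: -637/2 ≈ -318.50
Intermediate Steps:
D = -2
n = -7/2 (n = -3 + 1/(-2) = -3 - ½ = -7/2 ≈ -3.5000)
S = 91 (S = 0 + 91 = 91)
S*n = 91*(-7/2) = -637/2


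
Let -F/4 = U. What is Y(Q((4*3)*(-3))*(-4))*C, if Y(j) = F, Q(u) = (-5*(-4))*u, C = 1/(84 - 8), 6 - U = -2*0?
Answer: -6/19 ≈ -0.31579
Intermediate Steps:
U = 6 (U = 6 - (-2)*0 = 6 - 1*0 = 6 + 0 = 6)
F = -24 (F = -4*6 = -24)
C = 1/76 ≈ 0.013158
Q(u) = 20*u
Y(j) = -24
Y(Q((4*3)*(-3))*(-4))*C = -24*1/76 = -6/19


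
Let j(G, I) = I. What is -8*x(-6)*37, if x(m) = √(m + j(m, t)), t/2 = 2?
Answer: -296*I*√2 ≈ -418.61*I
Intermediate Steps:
t = 4 (t = 2*2 = 4)
x(m) = √(4 + m) (x(m) = √(m + 4) = √(4 + m))
-8*x(-6)*37 = -8*√(4 - 6)*37 = -8*I*√2*37 = -296*I*√2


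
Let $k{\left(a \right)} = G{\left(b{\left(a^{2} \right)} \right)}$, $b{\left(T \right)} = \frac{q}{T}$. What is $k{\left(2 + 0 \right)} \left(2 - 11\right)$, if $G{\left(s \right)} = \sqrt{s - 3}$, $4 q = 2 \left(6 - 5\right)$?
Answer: $- \frac{9 i \sqrt{46}}{4} \approx - 15.26 i$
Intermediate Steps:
$q = \frac{1}{2}$ ($q = \frac{2 \left(6 - 5\right)}{4} = \frac{2 \cdot 1}{4} = \frac{1}{4} \cdot 2 = \frac{1}{2} \approx 0.5$)
$b{\left(T \right)} = \frac{1}{2 T}$
$G{\left(s \right)} = \sqrt{-3 + s}$
$k{\left(a \right)} = \sqrt{-3 + \frac{1}{2 a^{2}}}$
$k{\left(2 + 0 \right)} \left(2 - 11\right) = \frac{\sqrt{-12 + \frac{2}{\left(2 + 0\right)^{2}}}}{2} \left(2 - 11\right) = \frac{\sqrt{-12 + \frac{2}{4}}}{2} \left(-9\right) = \frac{\sqrt{-12 + 2 \cdot \frac{1}{4}}}{2} \left(-9\right) = \frac{\sqrt{-12 + \frac{1}{2}}}{2} \left(-9\right) = \frac{\sqrt{- \frac{23}{2}}}{2} \left(-9\right) = \frac{\frac{1}{2} i \sqrt{46}}{2} \left(-9\right) = \frac{i \sqrt{46}}{4} \left(-9\right) = - \frac{9 i \sqrt{46}}{4}$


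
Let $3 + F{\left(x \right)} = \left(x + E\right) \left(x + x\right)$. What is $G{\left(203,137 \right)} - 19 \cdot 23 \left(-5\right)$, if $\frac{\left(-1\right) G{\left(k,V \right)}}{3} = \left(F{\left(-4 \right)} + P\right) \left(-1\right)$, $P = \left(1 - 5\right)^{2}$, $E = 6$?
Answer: $2176$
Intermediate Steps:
$F{\left(x \right)} = -3 + 2 x \left(6 + x\right)$ ($F{\left(x \right)} = -3 + \left(x + 6\right) \left(x + x\right) = -3 + \left(6 + x\right) 2 x = -3 + 2 x \left(6 + x\right)$)
$P = 16$ ($P = \left(-4\right)^{2} = 16$)
$G{\left(k,V \right)} = -9$ ($G{\left(k,V \right)} = - 3 \left(\left(-3 + 2 \left(-4\right)^{2} + 12 \left(-4\right)\right) + 16\right) \left(-1\right) = - 3 \left(\left(-3 + 2 \cdot 16 - 48\right) + 16\right) \left(-1\right) = - 3 \left(\left(-3 + 32 - 48\right) + 16\right) \left(-1\right) = - 3 \left(-19 + 16\right) \left(-1\right) = - 3 \left(\left(-3\right) \left(-1\right)\right) = \left(-3\right) 3 = -9$)
$G{\left(203,137 \right)} - 19 \cdot 23 \left(-5\right) = -9 - 19 \cdot 23 \left(-5\right) = -9 - 437 \left(-5\right) = -9 - -2185 = -9 + 2185 = 2176$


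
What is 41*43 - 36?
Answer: 1727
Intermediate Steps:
41*43 - 36 = 1763 - 36 = 1727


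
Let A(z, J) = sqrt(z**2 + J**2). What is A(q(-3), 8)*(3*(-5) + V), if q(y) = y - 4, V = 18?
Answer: 3*sqrt(113) ≈ 31.890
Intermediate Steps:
q(y) = -4 + y
A(z, J) = sqrt(J**2 + z**2)
A(q(-3), 8)*(3*(-5) + V) = sqrt(8**2 + (-4 - 3)**2)*(3*(-5) + 18) = sqrt(64 + (-7)**2)*(-15 + 18) = sqrt(64 + 49)*3 = sqrt(113)*3 = 3*sqrt(113)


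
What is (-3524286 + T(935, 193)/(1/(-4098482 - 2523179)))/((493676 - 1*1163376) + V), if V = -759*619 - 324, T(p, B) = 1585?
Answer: 10498856971/1139845 ≈ 9210.8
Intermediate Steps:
V = -470145 (V = -469821 - 324 = -470145)
(-3524286 + T(935, 193)/(1/(-4098482 - 2523179)))/((493676 - 1*1163376) + V) = (-3524286 + 1585/(1/(-4098482 - 2523179)))/((493676 - 1*1163376) - 470145) = (-3524286 + 1585/(1/(-6621661)))/((493676 - 1163376) - 470145) = (-3524286 + 1585/(-1/6621661))/(-669700 - 470145) = (-3524286 + 1585*(-6621661))/(-1139845) = (-3524286 - 10495332685)*(-1/1139845) = -10498856971*(-1/1139845) = 10498856971/1139845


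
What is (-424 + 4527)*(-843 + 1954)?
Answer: 4558433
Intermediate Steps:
(-424 + 4527)*(-843 + 1954) = 4103*1111 = 4558433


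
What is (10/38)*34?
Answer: 170/19 ≈ 8.9474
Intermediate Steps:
(10/38)*34 = ((1/38)*10)*34 = (5/19)*34 = 170/19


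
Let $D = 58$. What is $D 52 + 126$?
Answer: $3142$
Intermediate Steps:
$D 52 + 126 = 58 \cdot 52 + 126 = 3016 + 126 = 3142$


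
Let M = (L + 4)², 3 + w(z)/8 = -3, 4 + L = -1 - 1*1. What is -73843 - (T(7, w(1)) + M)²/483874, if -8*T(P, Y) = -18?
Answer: -571691325137/7741984 ≈ -73843.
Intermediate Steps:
L = -6 (L = -4 + (-1 - 1*1) = -4 + (-1 - 1) = -4 - 2 = -6)
w(z) = -48 (w(z) = -24 + 8*(-3) = -24 - 24 = -48)
M = 4 (M = (-6 + 4)² = (-2)² = 4)
T(P, Y) = 9/4 (T(P, Y) = -⅛*(-18) = 9/4)
-73843 - (T(7, w(1)) + M)²/483874 = -73843 - (9/4 + 4)²/483874 = -73843 - (25/4)²/483874 = -73843 - 625/(16*483874) = -73843 - 1*625/7741984 = -73843 - 625/7741984 = -571691325137/7741984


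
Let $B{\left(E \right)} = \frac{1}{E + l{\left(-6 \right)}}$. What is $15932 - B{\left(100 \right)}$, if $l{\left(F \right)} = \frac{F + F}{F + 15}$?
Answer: $\frac{4715869}{296} \approx 15932.0$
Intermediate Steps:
$l{\left(F \right)} = \frac{2 F}{15 + F}$
$B{\left(E \right)} = \frac{1}{- \frac{4}{3} + E}$ ($B{\left(E \right)} = \frac{1}{E + 2 \left(-6\right) \frac{1}{15 - 6}} = \frac{1}{E + 2 \left(-6\right) \frac{1}{9}} = \frac{1}{E - \frac{4}{3}} = \frac{1}{- \frac{4}{3} + E}$)
$15932 - B{\left(100 \right)} = 15932 - \frac{3}{-4 + 3 \cdot 100} = 15932 - \frac{3}{-4 + 300} = 15932 - \frac{3}{296} = \frac{4715869}{296}$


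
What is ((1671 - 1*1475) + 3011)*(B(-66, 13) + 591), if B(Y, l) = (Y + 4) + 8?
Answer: 1722159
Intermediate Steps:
B(Y, l) = 12 + Y (B(Y, l) = (4 + Y) + 8 = 12 + Y)
((1671 - 1*1475) + 3011)*(B(-66, 13) + 591) = ((1671 - 1*1475) + 3011)*((12 - 66) + 591) = ((1671 - 1475) + 3011)*(-54 + 591) = (196 + 3011)*537 = 3207*537 = 1722159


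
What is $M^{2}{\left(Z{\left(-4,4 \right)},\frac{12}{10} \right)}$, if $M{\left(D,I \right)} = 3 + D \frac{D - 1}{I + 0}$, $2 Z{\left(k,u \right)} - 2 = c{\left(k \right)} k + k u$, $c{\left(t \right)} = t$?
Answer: $9$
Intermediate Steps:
$Z{\left(k,u \right)} = 1 + \frac{k^{2}}{2} + \frac{k u}{2}$ ($Z{\left(k,u \right)} = 1 + \frac{k k + k u}{2} = 1 + \frac{k^{2} + k u}{2} = 1 + \left(\frac{k^{2}}{2} + \frac{k u}{2}\right) = 1 + \frac{k^{2}}{2} + \frac{k u}{2}$)
$M{\left(D,I \right)} = 3 + \frac{D \left(-1 + D\right)}{I}$ ($M{\left(D,I \right)} = 3 + D \frac{-1 + D}{I} = 3 + \frac{D \left(-1 + D\right)}{I}$)
$M^{2}{\left(Z{\left(-4,4 \right)},\frac{12}{10} \right)} = \left(\frac{\left(1 + \frac{\left(-4\right)^{2}}{2} + \frac{1}{2} \left(-4\right) 4\right)^{2} - \left(1 + \frac{\left(-4\right)^{2}}{2} + \frac{1}{2} \left(-4\right) 4\right) + 3 \cdot \frac{12}{10}}{12 \cdot \frac{1}{10}}\right)^{2} = \left(\frac{\left(1 + \frac{1}{2} \cdot 16 - 8\right)^{2} - \left(1 + \frac{1}{2} \cdot 16 - 8\right) + 3 \cdot 12 \cdot \frac{1}{10}}{12 \cdot \frac{1}{10}}\right)^{2} = \left(\frac{\left(1 + 8 - 8\right)^{2} - \left(1 + 8 - 8\right) + 3 \cdot \frac{6}{5}}{\frac{6}{5}}\right)^{2} = \left(\frac{5 \left(1^{2} - 1 + \frac{18}{5}\right)}{6}\right)^{2} = \left(\frac{5 \left(1 - 1 + \frac{18}{5}\right)}{6}\right)^{2} = \left(\frac{5}{6} \cdot \frac{18}{5}\right)^{2} = 3^{2} = 9$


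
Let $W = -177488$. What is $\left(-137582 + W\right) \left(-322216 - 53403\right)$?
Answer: $118346278330$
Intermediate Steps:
$\left(-137582 + W\right) \left(-322216 - 53403\right) = \left(-137582 - 177488\right) \left(-322216 - 53403\right) = \left(-315070\right) \left(-375619\right) = 118346278330$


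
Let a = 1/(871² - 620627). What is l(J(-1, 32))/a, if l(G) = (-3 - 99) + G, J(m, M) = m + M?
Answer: -9798994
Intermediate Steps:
J(m, M) = M + m
l(G) = -102 + G
a = 1/138014 (a = 1/(758641 - 620627) = 1/138014 ≈ 7.2456e-6)
l(J(-1, 32))/a = (-102 + (32 - 1))/(1/138014) = (-102 + 31)*138014 = -71*138014 = -9798994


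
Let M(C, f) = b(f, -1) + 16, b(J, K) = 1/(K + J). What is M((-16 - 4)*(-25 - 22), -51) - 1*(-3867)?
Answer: 201915/52 ≈ 3883.0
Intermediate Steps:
b(J, K) = 1/(J + K)
M(C, f) = 16 + 1/(-1 + f) (M(C, f) = 1/(f - 1) + 16 = 1/(-1 + f) + 16 = 16 + 1/(-1 + f))
M((-16 - 4)*(-25 - 22), -51) - 1*(-3867) = (-15 + 16*(-51))/(-1 - 51) - 1*(-3867) = (-15 - 816)/(-52) + 3867 = -1/52*(-831) + 3867 = 831/52 + 3867 = 201915/52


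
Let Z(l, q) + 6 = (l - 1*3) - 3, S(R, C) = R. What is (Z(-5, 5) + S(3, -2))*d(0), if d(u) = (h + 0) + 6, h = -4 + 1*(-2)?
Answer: 0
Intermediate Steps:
h = -6 (h = -4 - 2 = -6)
d(u) = 0 (d(u) = (-6 + 0) + 6 = -6 + 6 = 0)
Z(l, q) = -12 + l (Z(l, q) = -6 + ((l - 1*3) - 3) = -6 + ((l - 3) - 3) = -6 + ((-3 + l) - 3) = -6 + (-6 + l) = -12 + l)
(Z(-5, 5) + S(3, -2))*d(0) = ((-12 - 5) + 3)*0 = (-17 + 3)*0 = -14*0 = 0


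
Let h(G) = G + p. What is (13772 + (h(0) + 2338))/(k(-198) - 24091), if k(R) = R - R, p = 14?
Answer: -16124/24091 ≈ -0.66930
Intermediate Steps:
h(G) = 14 + G (h(G) = G + 14 = 14 + G)
k(R) = 0
(13772 + (h(0) + 2338))/(k(-198) - 24091) = (13772 + ((14 + 0) + 2338))/(0 - 24091) = (13772 + (14 + 2338))/(-24091) = (13772 + 2352)*(-1/24091) = 16124*(-1/24091) = -16124/24091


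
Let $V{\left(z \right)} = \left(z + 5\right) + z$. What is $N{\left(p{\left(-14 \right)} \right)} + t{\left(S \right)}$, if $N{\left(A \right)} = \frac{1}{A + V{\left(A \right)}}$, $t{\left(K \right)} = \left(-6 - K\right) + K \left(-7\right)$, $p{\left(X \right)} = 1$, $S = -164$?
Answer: $\frac{10449}{8} \approx 1306.1$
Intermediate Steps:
$V{\left(z \right)} = 5 + 2 z$ ($V{\left(z \right)} = \left(5 + z\right) + z = 5 + 2 z$)
$t{\left(K \right)} = -6 - 8 K$ ($t{\left(K \right)} = \left(-6 - K\right) - 7 K = -6 - 8 K$)
$N{\left(A \right)} = \frac{1}{5 + 3 A}$ ($N{\left(A \right)} = \frac{1}{A + \left(5 + 2 A\right)} = \frac{1}{5 + 3 A}$)
$N{\left(p{\left(-14 \right)} \right)} + t{\left(S \right)} = \frac{1}{5 + 3 \cdot 1} - -1306 = \frac{1}{5 + 3} + \left(-6 + 1312\right) = \frac{1}{8} + 1306 = \frac{10449}{8}$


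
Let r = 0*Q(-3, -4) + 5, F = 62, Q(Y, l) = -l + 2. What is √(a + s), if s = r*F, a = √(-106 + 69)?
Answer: √(310 + I*√37) ≈ 17.608 + 0.1727*I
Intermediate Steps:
Q(Y, l) = 2 - l
r = 5 (r = 0*(2 - 1*(-4)) + 5 = 0*(2 + 4) + 5 = 0*6 + 5 = 0 + 5 = 5)
a = I*√37 (a = √(-37) = I*√37 ≈ 6.0828*I)
s = 310 (s = 5*62 = 310)
√(a + s) = √(I*√37 + 310) = √(310 + I*√37)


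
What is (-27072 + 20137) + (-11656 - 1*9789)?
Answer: -28380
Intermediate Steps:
(-27072 + 20137) + (-11656 - 1*9789) = -6935 + (-11656 - 9789) = -6935 - 21445 = -28380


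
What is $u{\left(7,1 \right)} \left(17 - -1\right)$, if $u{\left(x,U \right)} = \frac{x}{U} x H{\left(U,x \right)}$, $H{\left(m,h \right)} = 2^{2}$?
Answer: $3528$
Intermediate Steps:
$H{\left(m,h \right)} = 4$
$u{\left(x,U \right)} = \frac{4 x^{2}}{U}$ ($u{\left(x,U \right)} = \frac{x}{U} x 4 = \frac{x^{2}}{U} 4 = \frac{4 x^{2}}{U}$)
$u{\left(7,1 \right)} \left(17 - -1\right) = \frac{4 \cdot 7^{2}}{1} \left(17 - -1\right) = 4 \cdot 1 \cdot 49 \left(17 + 1\right) = 196 \cdot 18 = 3528$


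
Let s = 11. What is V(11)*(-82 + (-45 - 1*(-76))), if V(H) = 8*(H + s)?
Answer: -8976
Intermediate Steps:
V(H) = 88 + 8*H (V(H) = 8*(H + 11) = 8*(11 + H) = 88 + 8*H)
V(11)*(-82 + (-45 - 1*(-76))) = (88 + 8*11)*(-82 + (-45 - 1*(-76))) = (88 + 88)*(-82 + (-45 + 76)) = 176*(-82 + 31) = 176*(-51) = -8976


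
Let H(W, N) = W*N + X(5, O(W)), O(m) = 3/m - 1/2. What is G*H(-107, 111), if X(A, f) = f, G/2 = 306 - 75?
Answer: -587153721/107 ≈ -5.4874e+6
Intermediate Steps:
G = 462 (G = 2*(306 - 75) = 2*231 = 462)
O(m) = -½ + 3/m (O(m) = 3/m - 1*½ = 3/m - ½ = -½ + 3/m)
H(W, N) = N*W + (6 - W)/(2*W) (H(W, N) = W*N + (6 - W)/(2*W) = N*W + (6 - W)/(2*W))
G*H(-107, 111) = 462*(-½ + 3/(-107) + 111*(-107)) = 462*(-½ + 3*(-1/107) - 11877) = 462*(-½ - 3/107 - 11877) = 462*(-2541791/214) = -587153721/107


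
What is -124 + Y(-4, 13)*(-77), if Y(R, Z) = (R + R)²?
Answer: -5052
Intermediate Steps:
Y(R, Z) = 4*R² (Y(R, Z) = (2*R)² = 4*R²)
-124 + Y(-4, 13)*(-77) = -124 + (4*(-4)²)*(-77) = -124 + (4*16)*(-77) = -124 + 64*(-77) = -124 - 4928 = -5052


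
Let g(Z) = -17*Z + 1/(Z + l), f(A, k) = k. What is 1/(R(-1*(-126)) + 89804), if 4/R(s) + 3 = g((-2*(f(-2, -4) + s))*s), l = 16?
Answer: 16059835559/1442237472663348 ≈ 1.1135e-5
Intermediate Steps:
g(Z) = 1/(16 + Z) - 17*Z (g(Z) = -17*Z + 1/(Z + 16) = -17*Z + 1/(16 + Z) = 1/(16 + Z) - 17*Z)
R(s) = 4/(-3 + (1 - 272*s*(8 - 2*s) - 17*s**2*(8 - 2*s)**2)/(16 + s*(8 - 2*s))) (R(s) = 4/(-3 + (1 - 272*(-2*(-4 + s))*s - 17*4*s**2*(-4 + s)**2)/(16 + (-2*(-4 + s))*s)) = 4/(-3 + (1 - 272*(8 - 2*s)*s - 17*s**2*(8 - 2*s)**2)/(16 + (8 - 2*s)*s)) = 4/(-3 + (1 - 272*s*(8 - 2*s) - 17*s**2*(8 - 2*s)**2)/(16 + s*(8 - 2*s))))
1/(R(-1*(-126)) + 89804) = 1/(8*(-8 + (-1*(-126))**2 - (-4)*(-126))/(47 - 544*(-1*(-126))**3 + 68*(-1*(-126))**4 + 538*(-1*(-126))**2 + 2200*(-1*(-126))) + 89804) = 1/(8*(-8 + 126**2 - 4*126)/(47 - 544*126**3 + 68*126**4 + 538*126**2 + 2200*126) + 89804) = 1/(8*(-8 + 15876 - 504)/(47 - 544*2000376 + 68*252047376 + 538*15876 + 277200) + 89804) = 1/(8*15364/(47 - 1088204544 + 17139221568 + 8541288 + 277200) + 89804) = 1/(8*15364/16059835559 + 89804) = 1/(8*(1/16059835559)*15364 + 89804) = 1/(122912/16059835559 + 89804) = 1/(1442237472663348/16059835559) = 16059835559/1442237472663348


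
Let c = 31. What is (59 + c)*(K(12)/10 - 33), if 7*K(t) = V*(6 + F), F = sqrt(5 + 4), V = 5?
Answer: -20385/7 ≈ -2912.1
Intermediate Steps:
F = 3 (F = sqrt(9) = 3)
K(t) = 45/7 (K(t) = (5*(6 + 3))/7 = (5*9)/7 = (1/7)*45 = 45/7)
(59 + c)*(K(12)/10 - 33) = (59 + 31)*((45/7)/10 - 33) = 90*((45/7)*(1/10) - 33) = 90*(9/14 - 33) = 90*(-453/14) = -20385/7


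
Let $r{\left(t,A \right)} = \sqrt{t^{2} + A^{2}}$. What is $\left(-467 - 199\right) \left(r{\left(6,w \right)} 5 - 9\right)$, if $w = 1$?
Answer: $5994 - 3330 \sqrt{37} \approx -14262.0$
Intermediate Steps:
$r{\left(t,A \right)} = \sqrt{A^{2} + t^{2}}$
$\left(-467 - 199\right) \left(r{\left(6,w \right)} 5 - 9\right) = \left(-467 - 199\right) \left(\sqrt{1^{2} + 6^{2}} \cdot 5 - 9\right) = - 666 \left(\sqrt{1 + 36} \cdot 5 - 9\right) = - 666 \left(\sqrt{37} \cdot 5 - 9\right) = - 666 \left(5 \sqrt{37} - 9\right) = - 666 \left(-9 + 5 \sqrt{37}\right) = 5994 - 3330 \sqrt{37}$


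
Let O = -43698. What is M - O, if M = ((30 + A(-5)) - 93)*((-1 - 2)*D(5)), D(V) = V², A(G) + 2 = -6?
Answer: 49023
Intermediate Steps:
A(G) = -8 (A(G) = -2 - 6 = -8)
M = 5325 (M = ((30 - 8) - 93)*((-1 - 2)*5²) = (22 - 93)*(-3*25) = -71*(-75) = 5325)
M - O = 5325 - 1*(-43698) = 5325 + 43698 = 49023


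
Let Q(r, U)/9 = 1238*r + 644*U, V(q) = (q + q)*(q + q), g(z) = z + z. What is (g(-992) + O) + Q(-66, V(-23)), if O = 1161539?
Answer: 12688519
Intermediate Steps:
g(z) = 2*z
V(q) = 4*q² (V(q) = (2*q)*(2*q) = 4*q²)
Q(r, U) = 5796*U + 11142*r (Q(r, U) = 9*(1238*r + 644*U) = 9*(644*U + 1238*r) = 5796*U + 11142*r)
(g(-992) + O) + Q(-66, V(-23)) = (2*(-992) + 1161539) + (5796*(4*(-23)²) + 11142*(-66)) = (-1984 + 1161539) + (5796*(4*529) - 735372) = 1159555 + (5796*2116 - 735372) = 1159555 + (12264336 - 735372) = 1159555 + 11528964 = 12688519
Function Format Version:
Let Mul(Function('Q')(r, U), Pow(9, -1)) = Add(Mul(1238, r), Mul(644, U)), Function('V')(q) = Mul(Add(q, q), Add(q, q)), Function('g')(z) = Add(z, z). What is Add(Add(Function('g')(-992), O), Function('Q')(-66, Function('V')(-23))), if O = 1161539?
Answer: 12688519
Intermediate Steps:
Function('g')(z) = Mul(2, z)
Function('V')(q) = Mul(4, Pow(q, 2)) (Function('V')(q) = Mul(Mul(2, q), Mul(2, q)) = Mul(4, Pow(q, 2)))
Function('Q')(r, U) = Add(Mul(5796, U), Mul(11142, r)) (Function('Q')(r, U) = Mul(9, Add(Mul(1238, r), Mul(644, U))) = Mul(9, Add(Mul(644, U), Mul(1238, r))) = Add(Mul(5796, U), Mul(11142, r)))
Add(Add(Function('g')(-992), O), Function('Q')(-66, Function('V')(-23))) = Add(Add(Mul(2, -992), 1161539), Add(Mul(5796, Mul(4, Pow(-23, 2))), Mul(11142, -66))) = Add(Add(-1984, 1161539), Add(Mul(5796, Mul(4, 529)), -735372)) = Add(1159555, Add(Mul(5796, 2116), -735372)) = Add(1159555, Add(12264336, -735372)) = Add(1159555, 11528964) = 12688519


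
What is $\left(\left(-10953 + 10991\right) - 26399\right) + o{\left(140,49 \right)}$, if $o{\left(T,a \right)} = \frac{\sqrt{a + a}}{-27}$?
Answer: $-26361 - \frac{7 \sqrt{2}}{27} \approx -26361.0$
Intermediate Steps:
$o{\left(T,a \right)} = - \frac{\sqrt{2} \sqrt{a}}{27}$ ($o{\left(T,a \right)} = \sqrt{2 a} \left(- \frac{1}{27}\right) = \sqrt{2} \sqrt{a} \left(- \frac{1}{27}\right) = - \frac{\sqrt{2} \sqrt{a}}{27}$)
$\left(\left(-10953 + 10991\right) - 26399\right) + o{\left(140,49 \right)} = \left(\left(-10953 + 10991\right) - 26399\right) - \frac{\sqrt{2} \sqrt{49}}{27} = \left(38 - 26399\right) - \frac{1}{27} \sqrt{2} \cdot 7 = -26361 - \frac{7 \sqrt{2}}{27}$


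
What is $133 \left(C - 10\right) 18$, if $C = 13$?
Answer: $7182$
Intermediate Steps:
$133 \left(C - 10\right) 18 = 133 \left(13 - 10\right) 18 = 133 \cdot 3 \cdot 18 = 133 \cdot 54 = 7182$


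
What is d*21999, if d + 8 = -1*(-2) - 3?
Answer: -197991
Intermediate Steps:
d = -9 (d = -8 + (-1*(-2) - 3) = -8 + (2 - 3) = -8 - 1 = -9)
d*21999 = -9*21999 = -197991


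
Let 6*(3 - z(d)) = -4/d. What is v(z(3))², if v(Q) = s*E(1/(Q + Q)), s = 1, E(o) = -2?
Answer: 4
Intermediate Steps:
z(d) = 3 + 2/(3*d) (z(d) = 3 - (-2)/(3*d) = 3 + 2/(3*d))
v(Q) = -2 (v(Q) = 1*(-2) = -2)
v(z(3))² = (-2)² = 4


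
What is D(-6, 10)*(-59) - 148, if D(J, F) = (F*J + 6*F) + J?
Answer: 206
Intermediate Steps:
D(J, F) = J + 6*F + F*J (D(J, F) = (6*F + F*J) + J = J + 6*F + F*J)
D(-6, 10)*(-59) - 148 = (-6 + 6*10 + 10*(-6))*(-59) - 148 = (-6 + 60 - 60)*(-59) - 148 = -6*(-59) - 148 = 354 - 148 = 206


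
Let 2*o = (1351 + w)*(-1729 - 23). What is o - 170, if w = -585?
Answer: -671186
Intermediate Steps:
o = -671016 (o = ((1351 - 585)*(-1729 - 23))/2 = (766*(-1752))/2 = (½)*(-1342032) = -671016)
o - 170 = -671016 - 170 = -671186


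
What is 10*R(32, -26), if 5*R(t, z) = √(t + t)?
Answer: 16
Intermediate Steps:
R(t, z) = √2*√t/5 (R(t, z) = √(t + t)/5 = √(2*t)/5 = (√2*√t)/5 = √2*√t/5)
10*R(32, -26) = 10*(√2*√32/5) = 10*(√2*(4*√2)/5) = 10*(8/5) = 16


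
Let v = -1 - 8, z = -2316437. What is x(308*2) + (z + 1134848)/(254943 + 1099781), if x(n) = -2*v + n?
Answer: 857713427/1354724 ≈ 633.13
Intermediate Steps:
v = -9
x(n) = 18 + n (x(n) = -2*(-9) + n = 18 + n)
x(308*2) + (z + 1134848)/(254943 + 1099781) = (18 + 308*2) + (-2316437 + 1134848)/(254943 + 1099781) = (18 + 616) - 1181589/1354724 = 634 - 1181589*1/1354724 = 634 - 1181589/1354724 = 857713427/1354724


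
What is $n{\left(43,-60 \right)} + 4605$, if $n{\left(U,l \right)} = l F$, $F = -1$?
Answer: $4665$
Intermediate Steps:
$n{\left(U,l \right)} = - l$ ($n{\left(U,l \right)} = l \left(-1\right) = - l$)
$n{\left(43,-60 \right)} + 4605 = \left(-1\right) \left(-60\right) + 4605 = 60 + 4605 = 4665$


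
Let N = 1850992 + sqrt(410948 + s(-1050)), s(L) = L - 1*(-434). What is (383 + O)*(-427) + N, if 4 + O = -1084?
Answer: 2152027 + 26*sqrt(607) ≈ 2.1527e+6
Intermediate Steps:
O = -1088 (O = -4 - 1084 = -1088)
s(L) = 434 + L (s(L) = L + 434 = 434 + L)
N = 1850992 + 26*sqrt(607) (N = 1850992 + sqrt(410948 + (434 - 1050)) = 1850992 + sqrt(410948 - 616) = 1850992 + sqrt(410332) = 1850992 + 26*sqrt(607) ≈ 1.8516e+6)
(383 + O)*(-427) + N = (383 - 1088)*(-427) + (1850992 + 26*sqrt(607)) = -705*(-427) + (1850992 + 26*sqrt(607)) = 301035 + (1850992 + 26*sqrt(607)) = 2152027 + 26*sqrt(607)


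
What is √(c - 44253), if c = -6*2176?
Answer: I*√57309 ≈ 239.39*I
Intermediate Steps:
c = -13056
√(c - 44253) = √(-13056 - 44253) = √(-57309) = I*√57309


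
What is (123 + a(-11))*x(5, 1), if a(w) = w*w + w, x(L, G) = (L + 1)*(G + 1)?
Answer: 2796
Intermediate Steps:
x(L, G) = (1 + G)*(1 + L) (x(L, G) = (1 + L)*(1 + G) = (1 + G)*(1 + L))
a(w) = w + w**2 (a(w) = w**2 + w = w + w**2)
(123 + a(-11))*x(5, 1) = (123 - 11*(1 - 11))*(1 + 1 + 5 + 1*5) = (123 - 11*(-10))*(1 + 1 + 5 + 5) = (123 + 110)*12 = 233*12 = 2796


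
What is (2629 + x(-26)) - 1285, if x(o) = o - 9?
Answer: 1309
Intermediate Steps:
x(o) = -9 + o
(2629 + x(-26)) - 1285 = (2629 + (-9 - 26)) - 1285 = (2629 - 35) - 1285 = 2594 - 1285 = 1309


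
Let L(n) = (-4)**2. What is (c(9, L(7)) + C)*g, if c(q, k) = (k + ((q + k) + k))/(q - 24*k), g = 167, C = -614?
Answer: -12820423/125 ≈ -1.0256e+5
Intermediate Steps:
L(n) = 16
c(q, k) = (q + 3*k)/(q - 24*k) (c(q, k) = (k + ((k + q) + k))/(q - 24*k) = (k + (q + 2*k))/(q - 24*k) = (q + 3*k)/(q - 24*k))
(c(9, L(7)) + C)*g = ((9 + 3*16)/(9 - 24*16) - 614)*167 = ((9 + 48)/(9 - 384) - 614)*167 = (57/(-375) - 614)*167 = (-1/375*57 - 614)*167 = (-19/125 - 614)*167 = -76769/125*167 = -12820423/125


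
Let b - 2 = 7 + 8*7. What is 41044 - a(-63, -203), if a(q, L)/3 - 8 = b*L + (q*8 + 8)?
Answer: 82093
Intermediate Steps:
b = 65 (b = 2 + (7 + 8*7) = 2 + (7 + 56) = 2 + 63 = 65)
a(q, L) = 48 + 24*q + 195*L (a(q, L) = 24 + 3*(65*L + (q*8 + 8)) = 24 + 3*(65*L + (8*q + 8)) = 24 + 3*(65*L + (8 + 8*q)) = 24 + 3*(8 + 8*q + 65*L) = 24 + (24 + 24*q + 195*L) = 48 + 24*q + 195*L)
41044 - a(-63, -203) = 41044 - (48 + 24*(-63) + 195*(-203)) = 41044 - (48 - 1512 - 39585) = 41044 - 1*(-41049) = 41044 + 41049 = 82093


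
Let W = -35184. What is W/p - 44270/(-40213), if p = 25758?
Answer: -45757922/172634409 ≈ -0.26506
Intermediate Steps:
W/p - 44270/(-40213) = -35184/25758 - 44270/(-40213) = -35184*1/25758 - 44270*(-1/40213) = -5864/4293 + 44270/40213 = -45757922/172634409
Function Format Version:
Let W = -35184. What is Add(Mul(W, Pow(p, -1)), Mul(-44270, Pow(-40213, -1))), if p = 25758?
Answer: Rational(-45757922, 172634409) ≈ -0.26506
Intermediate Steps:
Add(Mul(W, Pow(p, -1)), Mul(-44270, Pow(-40213, -1))) = Add(Mul(-35184, Pow(25758, -1)), Mul(-44270, Pow(-40213, -1))) = Add(Mul(-35184, Rational(1, 25758)), Mul(-44270, Rational(-1, 40213))) = Add(Rational(-5864, 4293), Rational(44270, 40213)) = Rational(-45757922, 172634409)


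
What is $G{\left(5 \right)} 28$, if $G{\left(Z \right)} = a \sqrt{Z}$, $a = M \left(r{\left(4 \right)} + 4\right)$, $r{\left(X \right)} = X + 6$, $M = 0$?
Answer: $0$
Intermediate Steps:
$r{\left(X \right)} = 6 + X$
$a = 0$ ($a = 0 \left(\left(6 + 4\right) + 4\right) = 0 \left(10 + 4\right) = 0 \cdot 14 = 0$)
$G{\left(Z \right)} = 0$ ($G{\left(Z \right)} = 0 \sqrt{Z} = 0$)
$G{\left(5 \right)} 28 = 0 \cdot 28 = 0$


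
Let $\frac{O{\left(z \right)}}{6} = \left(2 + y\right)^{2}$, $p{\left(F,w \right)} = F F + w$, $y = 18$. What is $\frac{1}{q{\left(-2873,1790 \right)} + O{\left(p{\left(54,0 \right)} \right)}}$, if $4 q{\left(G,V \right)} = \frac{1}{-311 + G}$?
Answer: $\frac{12736}{30566399} \approx 0.00041667$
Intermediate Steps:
$p{\left(F,w \right)} = w + F^{2}$ ($p{\left(F,w \right)} = F^{2} + w = w + F^{2}$)
$O{\left(z \right)} = 2400$ ($O{\left(z \right)} = 6 \left(2 + 18\right)^{2} = 6 \cdot 20^{2} = 6 \cdot 400 = 2400$)
$q{\left(G,V \right)} = \frac{1}{4 \left(-311 + G\right)}$
$\frac{1}{q{\left(-2873,1790 \right)} + O{\left(p{\left(54,0 \right)} \right)}} = \frac{1}{\frac{1}{4 \left(-311 - 2873\right)} + 2400} = \frac{1}{\frac{1}{4 \left(-3184\right)} + 2400} = \frac{1}{\frac{1}{4} \left(- \frac{1}{3184}\right) + 2400} = \frac{1}{- \frac{1}{12736} + 2400} = \frac{1}{\frac{30566399}{12736}} = \frac{12736}{30566399}$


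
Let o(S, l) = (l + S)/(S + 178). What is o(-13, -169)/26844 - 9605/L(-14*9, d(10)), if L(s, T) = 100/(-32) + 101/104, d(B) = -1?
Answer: 138264886201/31004820 ≈ 4459.5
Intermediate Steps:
o(S, l) = (S + l)/(178 + S)
L(s, T) = -28/13 (L(s, T) = 100*(-1/32) + 101*(1/104) = -25/8 + 101/104 = -28/13)
o(-13, -169)/26844 - 9605/L(-14*9, d(10)) = ((-13 - 169)/(178 - 13))/26844 - 9605/(-28/13) = (-182/165)*(1/26844) - 9605*(-13/28) = ((1/165)*(-182))*(1/26844) + 124865/28 = -182/165*1/26844 + 124865/28 = -91/2214630 + 124865/28 = 138264886201/31004820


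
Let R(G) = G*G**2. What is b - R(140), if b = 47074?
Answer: -2696926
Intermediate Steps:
R(G) = G**3
b - R(140) = 47074 - 1*140**3 = 47074 - 1*2744000 = 47074 - 2744000 = -2696926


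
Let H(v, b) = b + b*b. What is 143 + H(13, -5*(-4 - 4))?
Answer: 1783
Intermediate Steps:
H(v, b) = b + b²
143 + H(13, -5*(-4 - 4)) = 143 + (-5*(-4 - 4))*(1 - 5*(-4 - 4)) = 143 + (-5*(-8))*(1 - 5*(-8)) = 143 + 40*(1 + 40) = 143 + 40*41 = 143 + 1640 = 1783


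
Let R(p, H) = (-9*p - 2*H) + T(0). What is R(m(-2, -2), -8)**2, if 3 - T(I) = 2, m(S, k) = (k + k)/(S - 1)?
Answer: 25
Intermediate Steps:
m(S, k) = 2*k/(-1 + S) (m(S, k) = (2*k)/(-1 + S) = 2*k/(-1 + S))
T(I) = 1 (T(I) = 3 - 1*2 = 3 - 2 = 1)
R(p, H) = 1 - 9*p - 2*H (R(p, H) = (-9*p - 2*H) + 1 = 1 - 9*p - 2*H)
R(m(-2, -2), -8)**2 = (1 - 18*(-2)/(-1 - 2) - 2*(-8))**2 = (1 - 18*(-2)/(-3) + 16)**2 = (1 - 18*(-2)*(-1)/3 + 16)**2 = (1 - 9*4/3 + 16)**2 = (1 - 12 + 16)**2 = 5**2 = 25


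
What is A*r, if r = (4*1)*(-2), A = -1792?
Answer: 14336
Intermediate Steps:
r = -8 (r = 4*(-2) = -8)
A*r = -1792*(-8) = 14336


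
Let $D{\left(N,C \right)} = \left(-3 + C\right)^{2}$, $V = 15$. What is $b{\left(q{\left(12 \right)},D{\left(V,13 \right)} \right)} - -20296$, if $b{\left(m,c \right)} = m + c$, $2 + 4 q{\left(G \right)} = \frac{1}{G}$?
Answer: $\frac{978985}{48} \approx 20396.0$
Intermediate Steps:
$q{\left(G \right)} = - \frac{1}{2} + \frac{1}{4 G}$
$b{\left(m,c \right)} = c + m$
$b{\left(q{\left(12 \right)},D{\left(V,13 \right)} \right)} - -20296 = \left(\left(-3 + 13\right)^{2} + \frac{1 - 24}{4 \cdot 12}\right) - -20296 = \left(10^{2} + \frac{1}{4} \cdot \frac{1}{12} \left(1 - 24\right)\right) + 20296 = \left(100 + \frac{1}{4} \cdot \frac{1}{12} \left(-23\right)\right) + 20296 = \left(100 - \frac{23}{48}\right) + 20296 = \frac{4777}{48} + 20296 = \frac{978985}{48}$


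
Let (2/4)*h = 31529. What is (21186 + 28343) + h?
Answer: 112587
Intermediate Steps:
h = 63058 (h = 2*31529 = 63058)
(21186 + 28343) + h = (21186 + 28343) + 63058 = 49529 + 63058 = 112587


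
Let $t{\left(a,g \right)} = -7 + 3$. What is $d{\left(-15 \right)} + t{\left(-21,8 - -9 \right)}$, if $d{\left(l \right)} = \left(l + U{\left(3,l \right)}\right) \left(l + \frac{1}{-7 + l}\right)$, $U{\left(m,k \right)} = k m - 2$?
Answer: $\frac{10217}{11} \approx 928.82$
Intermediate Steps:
$U{\left(m,k \right)} = -2 + k m$
$t{\left(a,g \right)} = -4$
$d{\left(l \right)} = \left(-2 + 4 l\right) \left(l + \frac{1}{-7 + l}\right)$ ($d{\left(l \right)} = \left(l + \left(-2 + l 3\right)\right) \left(l + \frac{1}{-7 + l}\right) = \left(l + \left(-2 + 3 l\right)\right) \left(l + \frac{1}{-7 + l}\right) = \left(-2 + 4 l\right) \left(l + \frac{1}{-7 + l}\right)$)
$d{\left(-15 \right)} + t{\left(-21,8 - -9 \right)} = \frac{2 \left(-1 - 15 \left(-15\right)^{2} + 2 \left(-15\right)^{3} + 9 \left(-15\right)\right)}{-7 - 15} - 4 = \frac{2 \left(-1 - 3375 + 2 \left(-3375\right) - 135\right)}{-22} - 4 = 2 \left(- \frac{1}{22}\right) \left(-1 - 3375 - 6750 - 135\right) - 4 = 2 \left(- \frac{1}{22}\right) \left(-10261\right) - 4 = \frac{10261}{11} - 4 = \frac{10217}{11}$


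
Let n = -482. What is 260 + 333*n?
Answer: -160246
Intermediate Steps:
260 + 333*n = 260 + 333*(-482) = 260 - 160506 = -160246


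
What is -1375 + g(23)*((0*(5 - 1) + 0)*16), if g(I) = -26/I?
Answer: -1375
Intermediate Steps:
-1375 + g(23)*((0*(5 - 1) + 0)*16) = -1375 + (-26/23)*((0*(5 - 1) + 0)*16) = -1375 + (-26*1/23)*((0*4 + 0)*16) = -1375 - 26*(0 + 0)*16/23 = -1375 - 0*16 = -1375 - 26/23*0 = -1375 + 0 = -1375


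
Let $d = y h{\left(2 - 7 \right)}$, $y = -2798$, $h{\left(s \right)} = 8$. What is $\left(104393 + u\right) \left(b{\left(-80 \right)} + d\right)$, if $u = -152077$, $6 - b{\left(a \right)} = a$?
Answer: $1063257832$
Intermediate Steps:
$b{\left(a \right)} = 6 - a$
$d = -22384$ ($d = \left(-2798\right) 8 = -22384$)
$\left(104393 + u\right) \left(b{\left(-80 \right)} + d\right) = \left(104393 - 152077\right) \left(\left(6 - -80\right) - 22384\right) = - 47684 \left(\left(6 + 80\right) - 22384\right) = - 47684 \left(86 - 22384\right) = \left(-47684\right) \left(-22298\right) = 1063257832$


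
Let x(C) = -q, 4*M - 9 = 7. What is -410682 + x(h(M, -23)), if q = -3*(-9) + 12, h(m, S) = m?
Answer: -410721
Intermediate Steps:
M = 4 (M = 9/4 + (1/4)*7 = 9/4 + 7/4 = 4)
q = 39 (q = 27 + 12 = 39)
x(C) = -39 (x(C) = -1*39 = -39)
-410682 + x(h(M, -23)) = -410682 - 39 = -410721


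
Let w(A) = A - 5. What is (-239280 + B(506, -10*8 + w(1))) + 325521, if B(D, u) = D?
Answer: 86747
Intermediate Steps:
w(A) = -5 + A
(-239280 + B(506, -10*8 + w(1))) + 325521 = (-239280 + 506) + 325521 = -238774 + 325521 = 86747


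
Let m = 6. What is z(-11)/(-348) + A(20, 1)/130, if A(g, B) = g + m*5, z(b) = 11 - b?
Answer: 727/2262 ≈ 0.32140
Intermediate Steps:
A(g, B) = 30 + g (A(g, B) = g + 6*5 = g + 30 = 30 + g)
z(-11)/(-348) + A(20, 1)/130 = (11 - 1*(-11))/(-348) + (30 + 20)/130 = (11 + 11)*(-1/348) + 50*(1/130) = 22*(-1/348) + 5/13 = -11/174 + 5/13 = 727/2262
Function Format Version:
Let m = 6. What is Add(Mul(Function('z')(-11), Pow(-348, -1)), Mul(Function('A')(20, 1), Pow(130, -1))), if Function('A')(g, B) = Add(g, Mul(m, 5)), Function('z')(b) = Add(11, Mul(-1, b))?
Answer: Rational(727, 2262) ≈ 0.32140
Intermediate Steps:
Function('A')(g, B) = Add(30, g) (Function('A')(g, B) = Add(g, Mul(6, 5)) = Add(g, 30) = Add(30, g))
Add(Mul(Function('z')(-11), Pow(-348, -1)), Mul(Function('A')(20, 1), Pow(130, -1))) = Add(Mul(Add(11, Mul(-1, -11)), Pow(-348, -1)), Mul(Add(30, 20), Pow(130, -1))) = Add(Mul(Add(11, 11), Rational(-1, 348)), Mul(50, Rational(1, 130))) = Add(Mul(22, Rational(-1, 348)), Rational(5, 13)) = Add(Rational(-11, 174), Rational(5, 13)) = Rational(727, 2262)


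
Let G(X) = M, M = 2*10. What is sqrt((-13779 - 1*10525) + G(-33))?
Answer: 2*I*sqrt(6071) ≈ 155.83*I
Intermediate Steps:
M = 20
G(X) = 20
sqrt((-13779 - 1*10525) + G(-33)) = sqrt((-13779 - 1*10525) + 20) = sqrt((-13779 - 10525) + 20) = sqrt(-24304 + 20) = sqrt(-24284) = 2*I*sqrt(6071)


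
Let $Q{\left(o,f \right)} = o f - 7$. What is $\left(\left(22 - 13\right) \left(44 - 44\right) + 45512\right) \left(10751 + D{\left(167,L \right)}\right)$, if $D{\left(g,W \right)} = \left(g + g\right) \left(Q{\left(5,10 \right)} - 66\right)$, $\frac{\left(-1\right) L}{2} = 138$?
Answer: $139676328$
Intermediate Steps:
$Q{\left(o,f \right)} = -7 + f o$ ($Q{\left(o,f \right)} = f o - 7 = -7 + f o$)
$L = -276$ ($L = \left(-2\right) 138 = -276$)
$D{\left(g,W \right)} = - 46 g$ ($D{\left(g,W \right)} = \left(g + g\right) \left(\left(-7 + 10 \cdot 5\right) - 66\right) = 2 g \left(\left(-7 + 50\right) - 66\right) = 2 g \left(43 - 66\right) = 2 g \left(-23\right) = - 46 g$)
$\left(\left(22 - 13\right) \left(44 - 44\right) + 45512\right) \left(10751 + D{\left(167,L \right)}\right) = \left(\left(22 - 13\right) \left(44 - 44\right) + 45512\right) \left(10751 - 7682\right) = \left(9 \cdot 0 + 45512\right) \left(10751 - 7682\right) = \left(0 + 45512\right) 3069 = 45512 \cdot 3069 = 139676328$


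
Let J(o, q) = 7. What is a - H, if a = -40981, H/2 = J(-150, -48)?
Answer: -40995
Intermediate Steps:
H = 14 (H = 2*7 = 14)
a - H = -40981 - 1*14 = -40981 - 14 = -40995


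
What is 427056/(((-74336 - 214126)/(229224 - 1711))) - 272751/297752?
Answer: -4821649789482403/14315022904 ≈ -3.3682e+5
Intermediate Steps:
427056/(((-74336 - 214126)/(229224 - 1711))) - 272751/297752 = 427056/((-288462/227513)) - 272751*1/297752 = 427056/((-288462*1/227513)) - 272751/297752 = 427056/(-288462/227513) - 272751/297752 = 427056*(-227513/288462) - 272751/297752 = -16193465288/48077 - 272751/297752 = -4821649789482403/14315022904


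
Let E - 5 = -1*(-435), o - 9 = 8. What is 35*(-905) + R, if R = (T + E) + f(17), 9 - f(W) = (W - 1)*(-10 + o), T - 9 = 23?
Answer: -31306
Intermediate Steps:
T = 32 (T = 9 + 23 = 32)
o = 17 (o = 9 + 8 = 17)
f(W) = 16 - 7*W (f(W) = 9 - (W - 1)*(-10 + 17) = 9 - (-1 + W)*7 = 9 - (-7 + 7*W) = 9 + (7 - 7*W) = 16 - 7*W)
E = 440 (E = 5 - 1*(-435) = 5 + 435 = 440)
R = 369 (R = (32 + 440) + (16 - 7*17) = 472 + (16 - 119) = 472 - 103 = 369)
35*(-905) + R = 35*(-905) + 369 = -31675 + 369 = -31306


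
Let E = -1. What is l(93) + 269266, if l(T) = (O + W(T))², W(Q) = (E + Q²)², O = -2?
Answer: 5593230285830870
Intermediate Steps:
W(Q) = (-1 + Q²)²
l(T) = (-2 + (-1 + T²)²)²
l(93) + 269266 = (-2 + (-1 + 93²)²)² + 269266 = (-2 + (-1 + 8649)²)² + 269266 = (-2 + 8648²)² + 269266 = (-2 + 74787904)² + 269266 = 74787902² + 269266 = 5593230285561604 + 269266 = 5593230285830870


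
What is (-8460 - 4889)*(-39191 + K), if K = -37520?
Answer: 1024015139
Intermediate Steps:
(-8460 - 4889)*(-39191 + K) = (-8460 - 4889)*(-39191 - 37520) = -13349*(-76711) = 1024015139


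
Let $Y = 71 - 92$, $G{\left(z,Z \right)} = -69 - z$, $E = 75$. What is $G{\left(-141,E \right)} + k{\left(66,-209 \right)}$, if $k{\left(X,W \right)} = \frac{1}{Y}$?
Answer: $\frac{1511}{21} \approx 71.952$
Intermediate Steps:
$Y = -21$ ($Y = 71 - 92 = -21$)
$k{\left(X,W \right)} = - \frac{1}{21}$ ($k{\left(X,W \right)} = \frac{1}{-21} = - \frac{1}{21}$)
$G{\left(-141,E \right)} + k{\left(66,-209 \right)} = \left(-69 - -141\right) - \frac{1}{21} = \left(-69 + 141\right) - \frac{1}{21} = 72 - \frac{1}{21} = \frac{1511}{21}$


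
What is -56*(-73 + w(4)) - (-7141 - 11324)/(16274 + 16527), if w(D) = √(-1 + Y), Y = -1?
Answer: 134108953/32801 - 56*I*√2 ≈ 4088.6 - 79.196*I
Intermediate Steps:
w(D) = I*√2 (w(D) = √(-1 - 1) = √(-2) = I*√2)
-56*(-73 + w(4)) - (-7141 - 11324)/(16274 + 16527) = -56*(-73 + I*√2) - (-7141 - 11324)/(16274 + 16527) = (4088 - 56*I*√2) - (-18465)/32801 = (4088 - 56*I*√2) - 1*(-18465/32801) = (4088 - 56*I*√2) + 18465/32801 = 134108953/32801 - 56*I*√2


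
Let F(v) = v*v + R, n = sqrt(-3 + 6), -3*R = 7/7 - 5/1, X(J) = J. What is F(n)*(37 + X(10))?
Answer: 611/3 ≈ 203.67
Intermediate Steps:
R = 4/3 (R = -(7/7 - 5/1)/3 = -(7*(1/7) - 5*1)/3 = -(1 - 5)/3 = -1/3*(-4) = 4/3 ≈ 1.3333)
n = sqrt(3) ≈ 1.7320
F(v) = 4/3 + v**2 (F(v) = v*v + 4/3 = v**2 + 4/3 = 4/3 + v**2)
F(n)*(37 + X(10)) = (4/3 + (sqrt(3))**2)*(37 + 10) = (4/3 + 3)*47 = (13/3)*47 = 611/3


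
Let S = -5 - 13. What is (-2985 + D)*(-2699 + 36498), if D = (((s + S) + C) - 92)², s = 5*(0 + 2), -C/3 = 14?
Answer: 580633021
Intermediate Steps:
C = -42 (C = -3*14 = -42)
s = 10 (s = 5*2 = 10)
S = -18
D = 20164 (D = (((10 - 18) - 42) - 92)² = ((-8 - 42) - 92)² = (-50 - 92)² = (-142)² = 20164)
(-2985 + D)*(-2699 + 36498) = (-2985 + 20164)*(-2699 + 36498) = 17179*33799 = 580633021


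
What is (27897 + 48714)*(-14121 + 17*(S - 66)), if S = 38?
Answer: -1118290767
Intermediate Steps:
(27897 + 48714)*(-14121 + 17*(S - 66)) = (27897 + 48714)*(-14121 + 17*(38 - 66)) = 76611*(-14121 + 17*(-28)) = 76611*(-14121 - 476) = 76611*(-14597) = -1118290767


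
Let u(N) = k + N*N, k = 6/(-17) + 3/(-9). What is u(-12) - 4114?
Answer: -202505/51 ≈ -3970.7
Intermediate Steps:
k = -35/51 (k = 6*(-1/17) + 3*(-1/9) = -6/17 - 1/3 = -35/51 ≈ -0.68627)
u(N) = -35/51 + N**2 (u(N) = -35/51 + N*N = -35/51 + N**2)
u(-12) - 4114 = (-35/51 + (-12)**2) - 4114 = (-35/51 + 144) - 4114 = 7309/51 - 4114 = -202505/51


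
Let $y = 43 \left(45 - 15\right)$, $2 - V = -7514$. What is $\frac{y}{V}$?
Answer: $\frac{645}{3758} \approx 0.17163$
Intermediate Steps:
$V = 7516$ ($V = 2 - -7514 = 2 + 7514 = 7516$)
$y = 1290$ ($y = 43 \cdot 30 = 1290$)
$\frac{y}{V} = \frac{1290}{7516} = 1290 \cdot \frac{1}{7516} = \frac{645}{3758}$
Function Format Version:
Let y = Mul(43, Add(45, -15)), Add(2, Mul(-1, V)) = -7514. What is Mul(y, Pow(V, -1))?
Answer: Rational(645, 3758) ≈ 0.17163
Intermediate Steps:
V = 7516 (V = Add(2, Mul(-1, -7514)) = Add(2, 7514) = 7516)
y = 1290 (y = Mul(43, 30) = 1290)
Mul(y, Pow(V, -1)) = Mul(1290, Pow(7516, -1)) = Mul(1290, Rational(1, 7516)) = Rational(645, 3758)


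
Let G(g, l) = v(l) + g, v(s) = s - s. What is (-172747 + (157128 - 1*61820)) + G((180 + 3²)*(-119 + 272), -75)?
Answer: -48522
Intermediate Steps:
v(s) = 0
G(g, l) = g (G(g, l) = 0 + g = g)
(-172747 + (157128 - 1*61820)) + G((180 + 3²)*(-119 + 272), -75) = (-172747 + (157128 - 1*61820)) + (180 + 3²)*(-119 + 272) = (-172747 + (157128 - 61820)) + (180 + 9)*153 = (-172747 + 95308) + 189*153 = -77439 + 28917 = -48522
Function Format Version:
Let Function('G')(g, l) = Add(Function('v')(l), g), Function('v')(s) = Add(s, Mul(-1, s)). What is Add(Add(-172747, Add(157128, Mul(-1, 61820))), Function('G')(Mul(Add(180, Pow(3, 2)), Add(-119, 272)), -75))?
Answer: -48522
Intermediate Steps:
Function('v')(s) = 0
Function('G')(g, l) = g (Function('G')(g, l) = Add(0, g) = g)
Add(Add(-172747, Add(157128, Mul(-1, 61820))), Function('G')(Mul(Add(180, Pow(3, 2)), Add(-119, 272)), -75)) = Add(Add(-172747, Add(157128, Mul(-1, 61820))), Mul(Add(180, Pow(3, 2)), Add(-119, 272))) = Add(Add(-172747, Add(157128, -61820)), Mul(Add(180, 9), 153)) = Add(Add(-172747, 95308), Mul(189, 153)) = Add(-77439, 28917) = -48522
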